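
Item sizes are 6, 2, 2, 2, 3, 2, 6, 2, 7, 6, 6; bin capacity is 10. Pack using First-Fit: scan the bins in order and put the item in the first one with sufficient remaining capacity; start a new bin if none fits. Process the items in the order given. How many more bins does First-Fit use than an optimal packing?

First-Fit: [6,2,2] [2,3,2,2] [6] [7] [6] [6] → 6 bins.
Total size 44; any packing needs at least ⌈44/10⌉ = 5 bins.
An optimal packing achieves that bound: [7,3] [6,2,2] [6,2,2] [6,2] [6] → 5 bins.
Excess: 6 − 5 = 1.

1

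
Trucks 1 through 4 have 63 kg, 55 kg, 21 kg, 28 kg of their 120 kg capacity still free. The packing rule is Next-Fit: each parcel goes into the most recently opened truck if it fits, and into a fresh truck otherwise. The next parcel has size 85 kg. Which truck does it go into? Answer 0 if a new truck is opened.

Next-Fit only looks at truck 4, which has 28 kg free.
85 kg does not fit, so a new truck is opened.

0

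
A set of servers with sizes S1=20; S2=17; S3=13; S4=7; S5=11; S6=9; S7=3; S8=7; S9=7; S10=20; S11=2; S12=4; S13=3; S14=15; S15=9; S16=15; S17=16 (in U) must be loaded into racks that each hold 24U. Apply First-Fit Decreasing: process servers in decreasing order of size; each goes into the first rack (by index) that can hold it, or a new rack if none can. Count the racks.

8

Sorted descending: 20, 20, 17, 16, 15, 15, 13, 11, 9, 9, 7, 7, 7, 4, 3, 3, 2.
20U → rack 1 (remaining 4U)
20U → rack 2 (remaining 4U)
17U → rack 3 (remaining 7U)
16U → rack 4 (remaining 8U)
15U → rack 5 (remaining 9U)
15U → rack 6 (remaining 9U)
13U → rack 7 (remaining 11U)
11U → rack 7 (remaining 0U)
9U → rack 5 (remaining 0U)
9U → rack 6 (remaining 0U)
7U → rack 3 (remaining 0U)
7U → rack 4 (remaining 1U)
7U → rack 8 (remaining 17U)
4U → rack 1 (remaining 0U)
3U → rack 2 (remaining 1U)
3U → rack 8 (remaining 14U)
2U → rack 8 (remaining 12U)
Final racks: [20,4] [20,3] [17,7] [16,7] [15,9] [15,9] [13,11] [7,3,2].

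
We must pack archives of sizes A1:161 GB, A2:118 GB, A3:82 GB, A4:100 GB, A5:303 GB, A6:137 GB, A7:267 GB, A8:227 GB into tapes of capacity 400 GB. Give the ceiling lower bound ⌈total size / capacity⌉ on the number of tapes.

4 tapes

Total size = 161 + 118 + 82 + 100 + 303 + 137 + 267 + 227 = 1395 GB.
⌈1395 / 400⌉ = 4.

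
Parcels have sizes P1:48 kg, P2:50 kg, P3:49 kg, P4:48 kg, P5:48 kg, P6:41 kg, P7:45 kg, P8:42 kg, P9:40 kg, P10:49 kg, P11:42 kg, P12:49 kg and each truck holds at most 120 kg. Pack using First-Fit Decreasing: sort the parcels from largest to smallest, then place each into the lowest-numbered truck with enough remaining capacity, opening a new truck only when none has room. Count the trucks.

Sorted descending: 50, 49, 49, 49, 48, 48, 48, 45, 42, 42, 41, 40.
Put 50 kg in truck 1; 70 kg remain.
Put 49 kg in truck 1; 21 kg remain.
Put 49 kg in truck 2; 71 kg remain.
Put 49 kg in truck 2; 22 kg remain.
Put 48 kg in truck 3; 72 kg remain.
Put 48 kg in truck 3; 24 kg remain.
Put 48 kg in truck 4; 72 kg remain.
Put 45 kg in truck 4; 27 kg remain.
Put 42 kg in truck 5; 78 kg remain.
Put 42 kg in truck 5; 36 kg remain.
Put 41 kg in truck 6; 79 kg remain.
Put 40 kg in truck 6; 39 kg remain.

6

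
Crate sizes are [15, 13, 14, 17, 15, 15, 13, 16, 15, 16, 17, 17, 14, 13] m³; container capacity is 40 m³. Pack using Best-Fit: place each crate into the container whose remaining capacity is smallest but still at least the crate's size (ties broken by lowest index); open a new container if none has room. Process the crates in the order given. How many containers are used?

15 m³ → container 1 (remaining 25 m³)
13 m³ → container 1 (remaining 12 m³)
14 m³ → container 2 (remaining 26 m³)
17 m³ → container 2 (remaining 9 m³)
15 m³ → container 3 (remaining 25 m³)
15 m³ → container 3 (remaining 10 m³)
13 m³ → container 4 (remaining 27 m³)
16 m³ → container 4 (remaining 11 m³)
15 m³ → container 5 (remaining 25 m³)
16 m³ → container 5 (remaining 9 m³)
17 m³ → container 6 (remaining 23 m³)
17 m³ → container 6 (remaining 6 m³)
14 m³ → container 7 (remaining 26 m³)
13 m³ → container 7 (remaining 13 m³)
Final containers: [15,13] [14,17] [15,15] [13,16] [15,16] [17,17] [14,13].

7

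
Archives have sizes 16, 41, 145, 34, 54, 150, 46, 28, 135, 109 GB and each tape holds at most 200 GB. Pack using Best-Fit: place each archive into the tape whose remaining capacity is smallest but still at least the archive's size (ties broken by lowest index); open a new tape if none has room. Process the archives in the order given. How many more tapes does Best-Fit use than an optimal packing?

1

Best-Fit: [16,41,54,28] [145,34] [150,46] [135] [109] → 5 tapes.
Total size 758 GB; any packing needs at least ⌈758/200⌉ = 4 tapes.
An optimal packing achieves that bound: [150,46] [145,54] [135,41,16] [109,34,28] → 4 tapes.
Excess: 5 − 4 = 1.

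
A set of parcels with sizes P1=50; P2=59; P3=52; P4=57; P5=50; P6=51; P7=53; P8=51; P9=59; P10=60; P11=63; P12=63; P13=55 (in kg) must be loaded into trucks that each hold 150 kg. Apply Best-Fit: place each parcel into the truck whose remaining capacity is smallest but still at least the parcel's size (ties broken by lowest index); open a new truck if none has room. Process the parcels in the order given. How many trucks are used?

P1 (50 kg) → truck 1 (remaining 100 kg)
P2 (59 kg) → truck 1 (remaining 41 kg)
P3 (52 kg) → truck 2 (remaining 98 kg)
P4 (57 kg) → truck 2 (remaining 41 kg)
P5 (50 kg) → truck 3 (remaining 100 kg)
P6 (51 kg) → truck 3 (remaining 49 kg)
P7 (53 kg) → truck 4 (remaining 97 kg)
P8 (51 kg) → truck 4 (remaining 46 kg)
P9 (59 kg) → truck 5 (remaining 91 kg)
P10 (60 kg) → truck 5 (remaining 31 kg)
P11 (63 kg) → truck 6 (remaining 87 kg)
P12 (63 kg) → truck 6 (remaining 24 kg)
P13 (55 kg) → truck 7 (remaining 95 kg)
Final trucks: [50,59] [52,57] [50,51] [53,51] [59,60] [63,63] [55].

7 trucks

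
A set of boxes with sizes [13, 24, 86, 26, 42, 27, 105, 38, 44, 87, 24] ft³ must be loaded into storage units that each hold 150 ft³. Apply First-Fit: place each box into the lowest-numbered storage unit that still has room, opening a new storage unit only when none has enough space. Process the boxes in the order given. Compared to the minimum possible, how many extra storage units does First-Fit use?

First-Fit: [13,24,86,26] [42,27,38,24] [105,44] [87] → 4 storage units.
Total size 516 ft³; any packing needs at least ⌈516/150⌉ = 4 storage units.
So 4 is already optimal.

0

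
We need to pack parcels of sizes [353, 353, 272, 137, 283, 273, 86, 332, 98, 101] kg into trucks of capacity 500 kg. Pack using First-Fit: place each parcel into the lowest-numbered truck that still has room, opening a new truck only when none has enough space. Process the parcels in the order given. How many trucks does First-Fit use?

353 kg → truck 1 (remaining 147 kg)
353 kg → truck 2 (remaining 147 kg)
272 kg → truck 3 (remaining 228 kg)
137 kg → truck 1 (remaining 10 kg)
283 kg → truck 4 (remaining 217 kg)
273 kg → truck 5 (remaining 227 kg)
86 kg → truck 2 (remaining 61 kg)
332 kg → truck 6 (remaining 168 kg)
98 kg → truck 3 (remaining 130 kg)
101 kg → truck 3 (remaining 29 kg)

6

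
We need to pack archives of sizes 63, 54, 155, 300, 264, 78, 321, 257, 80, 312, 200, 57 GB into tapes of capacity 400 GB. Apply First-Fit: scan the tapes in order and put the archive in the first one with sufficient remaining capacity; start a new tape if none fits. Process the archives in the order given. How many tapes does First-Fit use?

7

Put 63 GB in tape 1; 337 GB remain.
Put 54 GB in tape 1; 283 GB remain.
Put 155 GB in tape 1; 128 GB remain.
Put 300 GB in tape 2; 100 GB remain.
Put 264 GB in tape 3; 136 GB remain.
Put 78 GB in tape 1; 50 GB remain.
Put 321 GB in tape 4; 79 GB remain.
Put 257 GB in tape 5; 143 GB remain.
Put 80 GB in tape 2; 20 GB remain.
Put 312 GB in tape 6; 88 GB remain.
Put 200 GB in tape 7; 200 GB remain.
Put 57 GB in tape 3; 79 GB remain.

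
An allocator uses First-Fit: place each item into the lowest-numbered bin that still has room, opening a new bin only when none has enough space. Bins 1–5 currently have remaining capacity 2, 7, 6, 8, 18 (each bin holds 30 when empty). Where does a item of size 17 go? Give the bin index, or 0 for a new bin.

5

Bins with room: bin 5 (18).
The first with room is bin 5.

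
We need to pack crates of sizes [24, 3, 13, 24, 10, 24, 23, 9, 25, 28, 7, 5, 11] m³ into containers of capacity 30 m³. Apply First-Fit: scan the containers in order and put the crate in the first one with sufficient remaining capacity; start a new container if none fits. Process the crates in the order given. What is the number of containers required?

Put 24 m³ in container 1; 6 m³ remain.
Put 3 m³ in container 1; 3 m³ remain.
Put 13 m³ in container 2; 17 m³ remain.
Put 24 m³ in container 3; 6 m³ remain.
Put 10 m³ in container 2; 7 m³ remain.
Put 24 m³ in container 4; 6 m³ remain.
Put 23 m³ in container 5; 7 m³ remain.
Put 9 m³ in container 6; 21 m³ remain.
Put 25 m³ in container 7; 5 m³ remain.
Put 28 m³ in container 8; 2 m³ remain.
Put 7 m³ in container 2; 0 m³ remain.
Put 5 m³ in container 3; 1 m³ remain.
Put 11 m³ in container 6; 10 m³ remain.

8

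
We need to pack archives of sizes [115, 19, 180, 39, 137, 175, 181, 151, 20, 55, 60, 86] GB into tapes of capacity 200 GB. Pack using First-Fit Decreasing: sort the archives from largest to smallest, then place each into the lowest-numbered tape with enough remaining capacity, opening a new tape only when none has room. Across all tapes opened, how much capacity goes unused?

Sorted descending: 181, 180, 175, 151, 137, 115, 86, 60, 55, 39, 20, 19.
Put 181 GB in tape 1; 19 GB remain.
Put 180 GB in tape 2; 20 GB remain.
Put 175 GB in tape 3; 25 GB remain.
Put 151 GB in tape 4; 49 GB remain.
Put 137 GB in tape 5; 63 GB remain.
Put 115 GB in tape 6; 85 GB remain.
Put 86 GB in tape 7; 114 GB remain.
Put 60 GB in tape 5; 3 GB remain.
Put 55 GB in tape 6; 30 GB remain.
Put 39 GB in tape 4; 10 GB remain.
Put 20 GB in tape 2; 0 GB remain.
Put 19 GB in tape 1; 0 GB remain.
7 tapes × 200 GB = 1400 GB; used 1218 GB; unused 182 GB.

182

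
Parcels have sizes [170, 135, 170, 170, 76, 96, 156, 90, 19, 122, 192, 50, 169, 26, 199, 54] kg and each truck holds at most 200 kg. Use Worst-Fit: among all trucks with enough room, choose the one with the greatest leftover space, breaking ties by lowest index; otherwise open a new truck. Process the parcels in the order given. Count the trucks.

170 kg → truck 1 (remaining 30 kg)
135 kg → truck 2 (remaining 65 kg)
170 kg → truck 3 (remaining 30 kg)
170 kg → truck 4 (remaining 30 kg)
76 kg → truck 5 (remaining 124 kg)
96 kg → truck 5 (remaining 28 kg)
156 kg → truck 6 (remaining 44 kg)
90 kg → truck 7 (remaining 110 kg)
19 kg → truck 7 (remaining 91 kg)
122 kg → truck 8 (remaining 78 kg)
192 kg → truck 9 (remaining 8 kg)
50 kg → truck 7 (remaining 41 kg)
169 kg → truck 10 (remaining 31 kg)
26 kg → truck 8 (remaining 52 kg)
199 kg → truck 11 (remaining 1 kg)
54 kg → truck 2 (remaining 11 kg)
Final trucks: [170] [135,54] [170] [170] [76,96] [156] [90,19,50] [122,26] [192] [169] [199].

11 trucks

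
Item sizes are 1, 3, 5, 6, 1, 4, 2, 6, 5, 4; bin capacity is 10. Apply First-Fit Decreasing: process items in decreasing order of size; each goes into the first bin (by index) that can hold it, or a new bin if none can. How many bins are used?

4

Sorted descending: 6, 6, 5, 5, 4, 4, 3, 2, 1, 1.
bin 1: place 6, 4 left
bin 2: place 6, 4 left
bin 3: place 5, 5 left
bin 3: place 5, 0 left
bin 1: place 4, 0 left
bin 2: place 4, 0 left
bin 4: place 3, 7 left
bin 4: place 2, 5 left
bin 4: place 1, 4 left
bin 4: place 1, 3 left
Final bins: [6,4] [6,4] [5,5] [3,2,1,1].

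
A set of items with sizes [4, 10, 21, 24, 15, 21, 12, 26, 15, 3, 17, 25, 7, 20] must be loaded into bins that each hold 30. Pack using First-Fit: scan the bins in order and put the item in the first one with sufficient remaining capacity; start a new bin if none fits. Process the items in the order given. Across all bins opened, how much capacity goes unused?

50

bin 1: place 4, 26 left
bin 1: place 10, 16 left
bin 2: place 21, 9 left
bin 3: place 24, 6 left
bin 1: place 15, 1 left
bin 4: place 21, 9 left
bin 5: place 12, 18 left
bin 6: place 26, 4 left
bin 5: place 15, 3 left
bin 2: place 3, 6 left
bin 7: place 17, 13 left
bin 8: place 25, 5 left
bin 4: place 7, 2 left
bin 9: place 20, 10 left
9 bins × 30 = 270; used 220; unused 50.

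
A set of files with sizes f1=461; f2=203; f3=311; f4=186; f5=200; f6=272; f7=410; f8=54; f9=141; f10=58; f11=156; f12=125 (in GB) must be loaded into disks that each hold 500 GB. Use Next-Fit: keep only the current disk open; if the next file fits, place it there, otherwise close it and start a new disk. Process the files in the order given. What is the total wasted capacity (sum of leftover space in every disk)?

423

Put f1 (461 GB) in disk 1; 39 GB remain.
Put f2 (203 GB) in disk 2; 297 GB remain.
Put f3 (311 GB) in disk 3; 189 GB remain.
Put f4 (186 GB) in disk 3; 3 GB remain.
Put f5 (200 GB) in disk 4; 300 GB remain.
Put f6 (272 GB) in disk 4; 28 GB remain.
Put f7 (410 GB) in disk 5; 90 GB remain.
Put f8 (54 GB) in disk 5; 36 GB remain.
Put f9 (141 GB) in disk 6; 359 GB remain.
Put f10 (58 GB) in disk 6; 301 GB remain.
Put f11 (156 GB) in disk 6; 145 GB remain.
Put f12 (125 GB) in disk 6; 20 GB remain.
6 disks × 500 GB = 3000 GB; used 2577 GB; unused 423 GB.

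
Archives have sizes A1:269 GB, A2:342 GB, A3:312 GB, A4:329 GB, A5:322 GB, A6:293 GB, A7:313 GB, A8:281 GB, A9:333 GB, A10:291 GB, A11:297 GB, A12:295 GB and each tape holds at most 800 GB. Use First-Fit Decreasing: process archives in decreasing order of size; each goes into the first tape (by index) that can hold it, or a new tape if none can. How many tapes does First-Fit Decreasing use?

Sorted descending: 342, 333, 329, 322, 313, 312, 297, 295, 293, 291, 281, 269.
Put 342 GB in tape 1; 458 GB remain.
Put 333 GB in tape 1; 125 GB remain.
Put 329 GB in tape 2; 471 GB remain.
Put 322 GB in tape 2; 149 GB remain.
Put 313 GB in tape 3; 487 GB remain.
Put 312 GB in tape 3; 175 GB remain.
Put 297 GB in tape 4; 503 GB remain.
Put 295 GB in tape 4; 208 GB remain.
Put 293 GB in tape 5; 507 GB remain.
Put 291 GB in tape 5; 216 GB remain.
Put 281 GB in tape 6; 519 GB remain.
Put 269 GB in tape 6; 250 GB remain.
Final tapes: [342,333] [329,322] [313,312] [297,295] [293,291] [281,269].

6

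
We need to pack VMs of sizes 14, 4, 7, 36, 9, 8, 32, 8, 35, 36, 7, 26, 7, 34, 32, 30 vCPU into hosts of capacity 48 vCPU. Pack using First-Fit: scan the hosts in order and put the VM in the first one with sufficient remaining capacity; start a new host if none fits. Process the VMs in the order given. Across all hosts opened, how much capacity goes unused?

host 1: place 14 vCPU, 34 vCPU left
host 1: place 4 vCPU, 30 vCPU left
host 1: place 7 vCPU, 23 vCPU left
host 2: place 36 vCPU, 12 vCPU left
host 1: place 9 vCPU, 14 vCPU left
host 1: place 8 vCPU, 6 vCPU left
host 3: place 32 vCPU, 16 vCPU left
host 2: place 8 vCPU, 4 vCPU left
host 4: place 35 vCPU, 13 vCPU left
host 5: place 36 vCPU, 12 vCPU left
host 3: place 7 vCPU, 9 vCPU left
host 6: place 26 vCPU, 22 vCPU left
host 3: place 7 vCPU, 2 vCPU left
host 7: place 34 vCPU, 14 vCPU left
host 8: place 32 vCPU, 16 vCPU left
host 9: place 30 vCPU, 18 vCPU left
9 hosts × 48 vCPU = 432 vCPU; used 325 vCPU; unused 107 vCPU.

107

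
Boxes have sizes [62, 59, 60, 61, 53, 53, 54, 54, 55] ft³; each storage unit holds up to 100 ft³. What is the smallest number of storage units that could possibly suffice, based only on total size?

Total size = 62 + 59 + 60 + 61 + 53 + 53 + 54 + 54 + 55 = 511 ft³.
⌈511 / 100⌉ = 6.

6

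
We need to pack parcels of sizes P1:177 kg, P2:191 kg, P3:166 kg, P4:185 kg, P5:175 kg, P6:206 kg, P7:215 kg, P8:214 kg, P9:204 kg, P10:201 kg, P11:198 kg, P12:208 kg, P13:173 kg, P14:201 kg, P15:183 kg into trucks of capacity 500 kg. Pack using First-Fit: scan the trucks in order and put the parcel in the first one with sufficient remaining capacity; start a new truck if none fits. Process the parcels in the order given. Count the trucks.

8

truck 1: place P1 (177 kg), 323 kg left
truck 1: place P2 (191 kg), 132 kg left
truck 2: place P3 (166 kg), 334 kg left
truck 2: place P4 (185 kg), 149 kg left
truck 3: place P5 (175 kg), 325 kg left
truck 3: place P6 (206 kg), 119 kg left
truck 4: place P7 (215 kg), 285 kg left
truck 4: place P8 (214 kg), 71 kg left
truck 5: place P9 (204 kg), 296 kg left
truck 5: place P10 (201 kg), 95 kg left
truck 6: place P11 (198 kg), 302 kg left
truck 6: place P12 (208 kg), 94 kg left
truck 7: place P13 (173 kg), 327 kg left
truck 7: place P14 (201 kg), 126 kg left
truck 8: place P15 (183 kg), 317 kg left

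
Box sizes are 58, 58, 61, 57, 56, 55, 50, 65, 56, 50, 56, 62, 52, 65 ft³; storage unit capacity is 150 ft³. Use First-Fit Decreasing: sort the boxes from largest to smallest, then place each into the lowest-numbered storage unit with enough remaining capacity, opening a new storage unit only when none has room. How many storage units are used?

Sorted descending: 65, 65, 62, 61, 58, 58, 57, 56, 56, 56, 55, 52, 50, 50.
65 ft³ → storage unit 1 (remaining 85 ft³)
65 ft³ → storage unit 1 (remaining 20 ft³)
62 ft³ → storage unit 2 (remaining 88 ft³)
61 ft³ → storage unit 2 (remaining 27 ft³)
58 ft³ → storage unit 3 (remaining 92 ft³)
58 ft³ → storage unit 3 (remaining 34 ft³)
57 ft³ → storage unit 4 (remaining 93 ft³)
56 ft³ → storage unit 4 (remaining 37 ft³)
56 ft³ → storage unit 5 (remaining 94 ft³)
56 ft³ → storage unit 5 (remaining 38 ft³)
55 ft³ → storage unit 6 (remaining 95 ft³)
52 ft³ → storage unit 6 (remaining 43 ft³)
50 ft³ → storage unit 7 (remaining 100 ft³)
50 ft³ → storage unit 7 (remaining 50 ft³)
Final storage units: [65,65] [62,61] [58,58] [57,56] [56,56] [55,52] [50,50].

7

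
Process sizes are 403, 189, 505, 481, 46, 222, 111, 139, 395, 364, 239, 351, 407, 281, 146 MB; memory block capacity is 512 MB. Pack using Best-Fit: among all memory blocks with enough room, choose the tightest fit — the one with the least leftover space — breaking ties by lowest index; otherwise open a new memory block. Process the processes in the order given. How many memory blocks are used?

10

403 MB → memory block 1 (remaining 109 MB)
189 MB → memory block 2 (remaining 323 MB)
505 MB → memory block 3 (remaining 7 MB)
481 MB → memory block 4 (remaining 31 MB)
46 MB → memory block 1 (remaining 63 MB)
222 MB → memory block 2 (remaining 101 MB)
111 MB → memory block 5 (remaining 401 MB)
139 MB → memory block 5 (remaining 262 MB)
395 MB → memory block 6 (remaining 117 MB)
364 MB → memory block 7 (remaining 148 MB)
239 MB → memory block 5 (remaining 23 MB)
351 MB → memory block 8 (remaining 161 MB)
407 MB → memory block 9 (remaining 105 MB)
281 MB → memory block 10 (remaining 231 MB)
146 MB → memory block 7 (remaining 2 MB)
Final memory blocks: [403,46] [189,222] [505] [481] [111,139,239] [395] [364,146] [351] [407] [281].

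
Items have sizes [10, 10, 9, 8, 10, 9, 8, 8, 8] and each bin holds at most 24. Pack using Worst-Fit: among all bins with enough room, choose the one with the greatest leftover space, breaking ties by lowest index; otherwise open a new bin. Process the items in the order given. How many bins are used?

4 bins

bin 1: place 10, 14 left
bin 1: place 10, 4 left
bin 2: place 9, 15 left
bin 2: place 8, 7 left
bin 3: place 10, 14 left
bin 3: place 9, 5 left
bin 4: place 8, 16 left
bin 4: place 8, 8 left
bin 4: place 8, 0 left
Final bins: [10,10] [9,8] [10,9] [8,8,8].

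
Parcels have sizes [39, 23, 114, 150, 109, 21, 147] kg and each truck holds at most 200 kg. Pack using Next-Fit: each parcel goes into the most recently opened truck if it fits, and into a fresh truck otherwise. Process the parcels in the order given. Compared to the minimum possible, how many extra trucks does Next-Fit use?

Next-Fit: [39,23,114] [150] [109,21] [147] → 4 trucks.
Total size 603 kg; any packing needs at least ⌈603/200⌉ = 4 trucks.
So 4 is already optimal.

0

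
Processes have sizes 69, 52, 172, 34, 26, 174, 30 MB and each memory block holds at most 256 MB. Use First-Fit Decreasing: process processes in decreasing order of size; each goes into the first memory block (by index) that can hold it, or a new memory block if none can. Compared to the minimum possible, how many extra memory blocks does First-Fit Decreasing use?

0

First-Fit Decreasing: [174,69] [172,52,30] [34,26] → 3 memory blocks.
Total size 557 MB; any packing needs at least ⌈557/256⌉ = 3 memory blocks.
So 3 is already optimal.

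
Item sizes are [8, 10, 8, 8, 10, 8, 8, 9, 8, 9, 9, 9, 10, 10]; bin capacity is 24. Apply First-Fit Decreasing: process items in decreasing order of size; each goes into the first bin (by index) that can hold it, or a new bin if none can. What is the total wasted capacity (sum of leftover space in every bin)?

20

Sorted descending: 10, 10, 10, 10, 9, 9, 9, 9, 8, 8, 8, 8, 8, 8.
Put 10 in bin 1; 14 remain.
Put 10 in bin 1; 4 remain.
Put 10 in bin 2; 14 remain.
Put 10 in bin 2; 4 remain.
Put 9 in bin 3; 15 remain.
Put 9 in bin 3; 6 remain.
Put 9 in bin 4; 15 remain.
Put 9 in bin 4; 6 remain.
Put 8 in bin 5; 16 remain.
Put 8 in bin 5; 8 remain.
Put 8 in bin 5; 0 remain.
Put 8 in bin 6; 16 remain.
Put 8 in bin 6; 8 remain.
Put 8 in bin 6; 0 remain.
6 bins × 24 = 144; used 124; unused 20.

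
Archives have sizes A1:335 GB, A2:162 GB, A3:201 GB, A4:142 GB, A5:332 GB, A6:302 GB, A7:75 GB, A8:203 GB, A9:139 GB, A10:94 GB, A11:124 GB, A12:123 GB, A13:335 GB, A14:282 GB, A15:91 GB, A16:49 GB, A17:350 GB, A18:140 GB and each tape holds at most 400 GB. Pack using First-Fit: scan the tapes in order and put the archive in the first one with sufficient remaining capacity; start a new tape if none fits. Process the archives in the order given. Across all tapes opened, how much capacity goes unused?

Put A1 (335 GB) in tape 1; 65 GB remain.
Put A2 (162 GB) in tape 2; 238 GB remain.
Put A3 (201 GB) in tape 2; 37 GB remain.
Put A4 (142 GB) in tape 3; 258 GB remain.
Put A5 (332 GB) in tape 4; 68 GB remain.
Put A6 (302 GB) in tape 5; 98 GB remain.
Put A7 (75 GB) in tape 3; 183 GB remain.
Put A8 (203 GB) in tape 6; 197 GB remain.
Put A9 (139 GB) in tape 3; 44 GB remain.
Put A10 (94 GB) in tape 5; 4 GB remain.
Put A11 (124 GB) in tape 6; 73 GB remain.
Put A12 (123 GB) in tape 7; 277 GB remain.
Put A13 (335 GB) in tape 8; 65 GB remain.
Put A14 (282 GB) in tape 9; 118 GB remain.
Put A15 (91 GB) in tape 7; 186 GB remain.
Put A16 (49 GB) in tape 1; 16 GB remain.
Put A17 (350 GB) in tape 10; 50 GB remain.
Put A18 (140 GB) in tape 7; 46 GB remain.
10 tapes × 400 GB = 4000 GB; used 3479 GB; unused 521 GB.

521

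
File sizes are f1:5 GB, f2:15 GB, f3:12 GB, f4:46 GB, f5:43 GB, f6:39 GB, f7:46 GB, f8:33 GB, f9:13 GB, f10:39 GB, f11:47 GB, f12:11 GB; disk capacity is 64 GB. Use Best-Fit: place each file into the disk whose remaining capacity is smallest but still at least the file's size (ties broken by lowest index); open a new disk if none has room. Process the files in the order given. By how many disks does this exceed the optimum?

1

Best-Fit: [5,15,12] [46,13] [43] [39] [46] [33] [39] [47,11] → 8 disks.
7 files exceed 32 GB (half the capacity), and no two of those can share a disk, so at least 7 disks are needed.
An optimal packing achieves that bound: [47,15] [46,13,5] [46,12] [43,11] [39] [39] [33] → 7 disks.
Excess: 8 − 7 = 1.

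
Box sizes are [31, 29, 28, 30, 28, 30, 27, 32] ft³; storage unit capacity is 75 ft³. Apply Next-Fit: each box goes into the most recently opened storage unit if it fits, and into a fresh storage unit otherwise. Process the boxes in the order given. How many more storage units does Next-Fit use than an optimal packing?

Next-Fit: [31,29] [28,30] [28,30] [27,32] → 4 storage units.
Total size 235 ft³; any packing needs at least ⌈235/75⌉ = 4 storage units.
So 4 is already optimal.

0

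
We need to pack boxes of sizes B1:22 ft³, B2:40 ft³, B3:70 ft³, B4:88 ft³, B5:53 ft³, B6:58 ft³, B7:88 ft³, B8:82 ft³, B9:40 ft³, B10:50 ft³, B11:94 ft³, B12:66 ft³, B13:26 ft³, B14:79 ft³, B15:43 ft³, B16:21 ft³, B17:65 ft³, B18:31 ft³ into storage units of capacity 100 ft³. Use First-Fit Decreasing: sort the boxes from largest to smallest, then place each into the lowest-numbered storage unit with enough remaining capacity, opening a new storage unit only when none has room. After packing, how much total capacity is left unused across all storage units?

Sorted descending: 94, 88, 88, 82, 79, 70, 66, 65, 58, 53, 50, 43, 40, 40, 31, 26, 22, 21.
94 ft³ → storage unit 1 (remaining 6 ft³)
88 ft³ → storage unit 2 (remaining 12 ft³)
88 ft³ → storage unit 3 (remaining 12 ft³)
82 ft³ → storage unit 4 (remaining 18 ft³)
79 ft³ → storage unit 5 (remaining 21 ft³)
70 ft³ → storage unit 6 (remaining 30 ft³)
66 ft³ → storage unit 7 (remaining 34 ft³)
65 ft³ → storage unit 8 (remaining 35 ft³)
58 ft³ → storage unit 9 (remaining 42 ft³)
53 ft³ → storage unit 10 (remaining 47 ft³)
50 ft³ → storage unit 11 (remaining 50 ft³)
43 ft³ → storage unit 10 (remaining 4 ft³)
40 ft³ → storage unit 9 (remaining 2 ft³)
40 ft³ → storage unit 11 (remaining 10 ft³)
31 ft³ → storage unit 7 (remaining 3 ft³)
26 ft³ → storage unit 6 (remaining 4 ft³)
22 ft³ → storage unit 8 (remaining 13 ft³)
21 ft³ → storage unit 5 (remaining 0 ft³)
11 storage units × 100 ft³ = 1100 ft³; used 1016 ft³; unused 84 ft³.

84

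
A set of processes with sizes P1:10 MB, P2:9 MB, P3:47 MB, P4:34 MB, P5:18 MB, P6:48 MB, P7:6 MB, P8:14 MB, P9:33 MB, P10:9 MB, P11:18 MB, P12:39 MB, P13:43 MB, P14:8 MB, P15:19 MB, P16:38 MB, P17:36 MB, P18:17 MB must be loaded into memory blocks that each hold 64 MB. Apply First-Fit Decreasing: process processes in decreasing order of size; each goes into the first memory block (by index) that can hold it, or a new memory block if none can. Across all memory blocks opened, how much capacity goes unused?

Sorted descending: 48, 47, 43, 39, 38, 36, 34, 33, 19, 18, 18, 17, 14, 10, 9, 9, 8, 6.
48 MB → memory block 1 (remaining 16 MB)
47 MB → memory block 2 (remaining 17 MB)
43 MB → memory block 3 (remaining 21 MB)
39 MB → memory block 4 (remaining 25 MB)
38 MB → memory block 5 (remaining 26 MB)
36 MB → memory block 6 (remaining 28 MB)
34 MB → memory block 7 (remaining 30 MB)
33 MB → memory block 8 (remaining 31 MB)
19 MB → memory block 3 (remaining 2 MB)
18 MB → memory block 4 (remaining 7 MB)
18 MB → memory block 5 (remaining 8 MB)
17 MB → memory block 2 (remaining 0 MB)
14 MB → memory block 1 (remaining 2 MB)
10 MB → memory block 6 (remaining 18 MB)
9 MB → memory block 6 (remaining 9 MB)
9 MB → memory block 6 (remaining 0 MB)
8 MB → memory block 5 (remaining 0 MB)
6 MB → memory block 4 (remaining 1 MB)
8 memory blocks × 64 MB = 512 MB; used 446 MB; unused 66 MB.

66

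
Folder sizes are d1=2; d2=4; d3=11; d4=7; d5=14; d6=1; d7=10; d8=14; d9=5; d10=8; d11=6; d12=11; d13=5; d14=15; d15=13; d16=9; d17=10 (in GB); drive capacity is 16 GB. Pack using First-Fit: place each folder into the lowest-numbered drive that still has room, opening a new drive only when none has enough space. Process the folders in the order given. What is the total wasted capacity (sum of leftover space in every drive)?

d1 (2 GB) → drive 1 (remaining 14 GB)
d2 (4 GB) → drive 1 (remaining 10 GB)
d3 (11 GB) → drive 2 (remaining 5 GB)
d4 (7 GB) → drive 1 (remaining 3 GB)
d5 (14 GB) → drive 3 (remaining 2 GB)
d6 (1 GB) → drive 1 (remaining 2 GB)
d7 (10 GB) → drive 4 (remaining 6 GB)
d8 (14 GB) → drive 5 (remaining 2 GB)
d9 (5 GB) → drive 2 (remaining 0 GB)
d10 (8 GB) → drive 6 (remaining 8 GB)
d11 (6 GB) → drive 4 (remaining 0 GB)
d12 (11 GB) → drive 7 (remaining 5 GB)
d13 (5 GB) → drive 6 (remaining 3 GB)
d14 (15 GB) → drive 8 (remaining 1 GB)
d15 (13 GB) → drive 9 (remaining 3 GB)
d16 (9 GB) → drive 10 (remaining 7 GB)
d17 (10 GB) → drive 11 (remaining 6 GB)
11 drives × 16 GB = 176 GB; used 145 GB; unused 31 GB.

31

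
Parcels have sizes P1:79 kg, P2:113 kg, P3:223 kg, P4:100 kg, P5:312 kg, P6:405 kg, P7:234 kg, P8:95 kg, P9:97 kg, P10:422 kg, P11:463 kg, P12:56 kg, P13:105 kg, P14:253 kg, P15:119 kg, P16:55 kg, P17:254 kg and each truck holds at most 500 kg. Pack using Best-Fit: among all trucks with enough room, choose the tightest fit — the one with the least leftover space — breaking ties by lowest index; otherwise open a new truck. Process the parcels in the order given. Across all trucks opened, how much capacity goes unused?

P1 (79 kg) → truck 1 (remaining 421 kg)
P2 (113 kg) → truck 1 (remaining 308 kg)
P3 (223 kg) → truck 1 (remaining 85 kg)
P4 (100 kg) → truck 2 (remaining 400 kg)
P5 (312 kg) → truck 2 (remaining 88 kg)
P6 (405 kg) → truck 3 (remaining 95 kg)
P7 (234 kg) → truck 4 (remaining 266 kg)
P8 (95 kg) → truck 3 (remaining 0 kg)
P9 (97 kg) → truck 4 (remaining 169 kg)
P10 (422 kg) → truck 5 (remaining 78 kg)
P11 (463 kg) → truck 6 (remaining 37 kg)
P12 (56 kg) → truck 5 (remaining 22 kg)
P13 (105 kg) → truck 4 (remaining 64 kg)
P14 (253 kg) → truck 7 (remaining 247 kg)
P15 (119 kg) → truck 7 (remaining 128 kg)
P16 (55 kg) → truck 4 (remaining 9 kg)
P17 (254 kg) → truck 8 (remaining 246 kg)
8 trucks × 500 kg = 4000 kg; used 3385 kg; unused 615 kg.

615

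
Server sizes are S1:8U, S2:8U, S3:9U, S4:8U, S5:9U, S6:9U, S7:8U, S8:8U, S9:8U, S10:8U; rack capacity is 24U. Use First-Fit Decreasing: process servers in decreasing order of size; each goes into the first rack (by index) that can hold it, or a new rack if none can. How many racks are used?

4 racks

Sorted descending: 9, 9, 9, 8, 8, 8, 8, 8, 8, 8.
rack 1: place 9U, 15U left
rack 1: place 9U, 6U left
rack 2: place 9U, 15U left
rack 2: place 8U, 7U left
rack 3: place 8U, 16U left
rack 3: place 8U, 8U left
rack 3: place 8U, 0U left
rack 4: place 8U, 16U left
rack 4: place 8U, 8U left
rack 4: place 8U, 0U left
Final racks: [9,9] [9,8] [8,8,8] [8,8,8].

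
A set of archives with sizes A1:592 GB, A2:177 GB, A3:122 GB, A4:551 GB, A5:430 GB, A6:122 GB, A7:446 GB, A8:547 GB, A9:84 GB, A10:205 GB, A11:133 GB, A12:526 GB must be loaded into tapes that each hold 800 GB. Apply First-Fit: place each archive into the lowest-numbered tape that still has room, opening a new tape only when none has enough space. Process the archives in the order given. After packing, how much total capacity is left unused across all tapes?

865

A1 (592 GB) → tape 1 (remaining 208 GB)
A2 (177 GB) → tape 1 (remaining 31 GB)
A3 (122 GB) → tape 2 (remaining 678 GB)
A4 (551 GB) → tape 2 (remaining 127 GB)
A5 (430 GB) → tape 3 (remaining 370 GB)
A6 (122 GB) → tape 2 (remaining 5 GB)
A7 (446 GB) → tape 4 (remaining 354 GB)
A8 (547 GB) → tape 5 (remaining 253 GB)
A9 (84 GB) → tape 3 (remaining 286 GB)
A10 (205 GB) → tape 3 (remaining 81 GB)
A11 (133 GB) → tape 4 (remaining 221 GB)
A12 (526 GB) → tape 6 (remaining 274 GB)
6 tapes × 800 GB = 4800 GB; used 3935 GB; unused 865 GB.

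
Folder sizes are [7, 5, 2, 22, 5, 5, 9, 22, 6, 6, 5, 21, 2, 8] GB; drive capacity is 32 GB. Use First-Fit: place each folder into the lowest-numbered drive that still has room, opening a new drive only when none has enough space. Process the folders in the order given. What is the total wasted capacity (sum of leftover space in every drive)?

35

7 GB → drive 1 (remaining 25 GB)
5 GB → drive 1 (remaining 20 GB)
2 GB → drive 1 (remaining 18 GB)
22 GB → drive 2 (remaining 10 GB)
5 GB → drive 1 (remaining 13 GB)
5 GB → drive 1 (remaining 8 GB)
9 GB → drive 2 (remaining 1 GB)
22 GB → drive 3 (remaining 10 GB)
6 GB → drive 1 (remaining 2 GB)
6 GB → drive 3 (remaining 4 GB)
5 GB → drive 4 (remaining 27 GB)
21 GB → drive 4 (remaining 6 GB)
2 GB → drive 1 (remaining 0 GB)
8 GB → drive 5 (remaining 24 GB)
5 drives × 32 GB = 160 GB; used 125 GB; unused 35 GB.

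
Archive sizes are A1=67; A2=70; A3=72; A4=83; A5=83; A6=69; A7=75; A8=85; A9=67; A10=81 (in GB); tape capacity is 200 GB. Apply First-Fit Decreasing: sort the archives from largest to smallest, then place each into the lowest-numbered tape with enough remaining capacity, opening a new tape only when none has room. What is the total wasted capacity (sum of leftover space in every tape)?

Sorted descending: 85, 83, 83, 81, 75, 72, 70, 69, 67, 67.
tape 1: place 85 GB, 115 GB left
tape 1: place 83 GB, 32 GB left
tape 2: place 83 GB, 117 GB left
tape 2: place 81 GB, 36 GB left
tape 3: place 75 GB, 125 GB left
tape 3: place 72 GB, 53 GB left
tape 4: place 70 GB, 130 GB left
tape 4: place 69 GB, 61 GB left
tape 5: place 67 GB, 133 GB left
tape 5: place 67 GB, 66 GB left
5 tapes × 200 GB = 1000 GB; used 752 GB; unused 248 GB.

248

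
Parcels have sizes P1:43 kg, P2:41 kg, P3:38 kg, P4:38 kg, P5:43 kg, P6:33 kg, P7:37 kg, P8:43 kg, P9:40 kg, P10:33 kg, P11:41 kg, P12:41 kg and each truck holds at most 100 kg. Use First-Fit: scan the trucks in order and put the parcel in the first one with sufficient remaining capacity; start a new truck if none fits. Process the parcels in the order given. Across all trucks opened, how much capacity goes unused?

Put P1 (43 kg) in truck 1; 57 kg remain.
Put P2 (41 kg) in truck 1; 16 kg remain.
Put P3 (38 kg) in truck 2; 62 kg remain.
Put P4 (38 kg) in truck 2; 24 kg remain.
Put P5 (43 kg) in truck 3; 57 kg remain.
Put P6 (33 kg) in truck 3; 24 kg remain.
Put P7 (37 kg) in truck 4; 63 kg remain.
Put P8 (43 kg) in truck 4; 20 kg remain.
Put P9 (40 kg) in truck 5; 60 kg remain.
Put P10 (33 kg) in truck 5; 27 kg remain.
Put P11 (41 kg) in truck 6; 59 kg remain.
Put P12 (41 kg) in truck 6; 18 kg remain.
6 trucks × 100 kg = 600 kg; used 471 kg; unused 129 kg.

129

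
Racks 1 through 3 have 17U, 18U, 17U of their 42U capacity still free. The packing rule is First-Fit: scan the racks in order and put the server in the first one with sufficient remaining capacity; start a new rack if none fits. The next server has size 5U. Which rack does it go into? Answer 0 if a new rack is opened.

1

Racks with room: rack 1 (17U), rack 2 (18U), rack 3 (17U).
The first with room is rack 1.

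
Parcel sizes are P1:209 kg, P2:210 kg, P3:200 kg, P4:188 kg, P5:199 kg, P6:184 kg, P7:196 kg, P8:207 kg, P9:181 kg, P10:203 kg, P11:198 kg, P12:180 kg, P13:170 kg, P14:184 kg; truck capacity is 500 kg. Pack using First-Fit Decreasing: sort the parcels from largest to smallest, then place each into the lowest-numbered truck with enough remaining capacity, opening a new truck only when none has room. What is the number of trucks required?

7

Sorted descending: 210, 209, 207, 203, 200, 199, 198, 196, 188, 184, 184, 181, 180, 170.
210 kg → truck 1 (remaining 290 kg)
209 kg → truck 1 (remaining 81 kg)
207 kg → truck 2 (remaining 293 kg)
203 kg → truck 2 (remaining 90 kg)
200 kg → truck 3 (remaining 300 kg)
199 kg → truck 3 (remaining 101 kg)
198 kg → truck 4 (remaining 302 kg)
196 kg → truck 4 (remaining 106 kg)
188 kg → truck 5 (remaining 312 kg)
184 kg → truck 5 (remaining 128 kg)
184 kg → truck 6 (remaining 316 kg)
181 kg → truck 6 (remaining 135 kg)
180 kg → truck 7 (remaining 320 kg)
170 kg → truck 7 (remaining 150 kg)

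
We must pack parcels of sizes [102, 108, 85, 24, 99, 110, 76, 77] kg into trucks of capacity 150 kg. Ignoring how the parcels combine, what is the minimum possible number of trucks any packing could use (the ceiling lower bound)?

5 trucks

Total size = 102 + 108 + 85 + 24 + 99 + 110 + 76 + 77 = 681 kg.
⌈681 / 150⌉ = 5.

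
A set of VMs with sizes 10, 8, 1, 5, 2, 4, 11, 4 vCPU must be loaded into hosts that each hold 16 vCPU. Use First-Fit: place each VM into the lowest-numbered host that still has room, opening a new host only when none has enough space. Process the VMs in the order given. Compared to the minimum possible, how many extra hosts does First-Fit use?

First-Fit: [10,1,5] [8,2,4] [11,4] → 3 hosts.
Total size 45 vCPU; any packing needs at least ⌈45/16⌉ = 3 hosts.
So 3 is already optimal.

0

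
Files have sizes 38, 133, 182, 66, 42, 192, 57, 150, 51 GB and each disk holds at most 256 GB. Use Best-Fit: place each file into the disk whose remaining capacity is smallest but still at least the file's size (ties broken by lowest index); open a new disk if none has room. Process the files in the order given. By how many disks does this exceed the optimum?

0

Best-Fit: [38,133,42] [182,66] [192,57] [150,51] → 4 disks.
Total size 911 GB; any packing needs at least ⌈911/256⌉ = 4 disks.
So 4 is already optimal.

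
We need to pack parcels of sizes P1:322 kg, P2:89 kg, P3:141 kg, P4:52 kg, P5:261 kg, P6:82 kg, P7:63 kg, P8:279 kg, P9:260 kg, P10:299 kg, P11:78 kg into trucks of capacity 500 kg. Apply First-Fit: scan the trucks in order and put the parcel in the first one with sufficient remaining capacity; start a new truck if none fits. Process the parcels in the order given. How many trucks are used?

Put P1 (322 kg) in truck 1; 178 kg remain.
Put P2 (89 kg) in truck 1; 89 kg remain.
Put P3 (141 kg) in truck 2; 359 kg remain.
Put P4 (52 kg) in truck 1; 37 kg remain.
Put P5 (261 kg) in truck 2; 98 kg remain.
Put P6 (82 kg) in truck 2; 16 kg remain.
Put P7 (63 kg) in truck 3; 437 kg remain.
Put P8 (279 kg) in truck 3; 158 kg remain.
Put P9 (260 kg) in truck 4; 240 kg remain.
Put P10 (299 kg) in truck 5; 201 kg remain.
Put P11 (78 kg) in truck 3; 80 kg remain.
Final trucks: [322,89,52] [141,261,82] [63,279,78] [260] [299].

5 trucks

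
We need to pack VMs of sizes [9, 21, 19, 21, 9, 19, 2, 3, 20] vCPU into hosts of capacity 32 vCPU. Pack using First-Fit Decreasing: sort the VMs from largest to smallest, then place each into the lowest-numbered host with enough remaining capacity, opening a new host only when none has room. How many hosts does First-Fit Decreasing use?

5 hosts

Sorted descending: 21, 21, 20, 19, 19, 9, 9, 3, 2.
Put 21 vCPU in host 1; 11 vCPU remain.
Put 21 vCPU in host 2; 11 vCPU remain.
Put 20 vCPU in host 3; 12 vCPU remain.
Put 19 vCPU in host 4; 13 vCPU remain.
Put 19 vCPU in host 5; 13 vCPU remain.
Put 9 vCPU in host 1; 2 vCPU remain.
Put 9 vCPU in host 2; 2 vCPU remain.
Put 3 vCPU in host 3; 9 vCPU remain.
Put 2 vCPU in host 1; 0 vCPU remain.
Final hosts: [21,9,2] [21,9] [20,3] [19] [19].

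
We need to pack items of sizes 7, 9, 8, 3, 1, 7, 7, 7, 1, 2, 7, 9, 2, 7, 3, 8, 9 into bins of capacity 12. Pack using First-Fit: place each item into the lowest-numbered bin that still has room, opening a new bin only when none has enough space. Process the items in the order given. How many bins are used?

7 → bin 1 (remaining 5)
9 → bin 2 (remaining 3)
8 → bin 3 (remaining 4)
3 → bin 1 (remaining 2)
1 → bin 1 (remaining 1)
7 → bin 4 (remaining 5)
7 → bin 5 (remaining 5)
7 → bin 6 (remaining 5)
1 → bin 1 (remaining 0)
2 → bin 2 (remaining 1)
7 → bin 7 (remaining 5)
9 → bin 8 (remaining 3)
2 → bin 3 (remaining 2)
7 → bin 9 (remaining 5)
3 → bin 4 (remaining 2)
8 → bin 10 (remaining 4)
9 → bin 11 (remaining 3)

11 bins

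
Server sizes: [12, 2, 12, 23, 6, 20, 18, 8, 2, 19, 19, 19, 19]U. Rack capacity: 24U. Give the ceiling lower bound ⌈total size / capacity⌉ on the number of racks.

8

Total size = 12 + 2 + 12 + 23 + 6 + 20 + 18 + 8 + 2 + 19 + 19 + 19 + 19 = 179U.
⌈179 / 24⌉ = 8.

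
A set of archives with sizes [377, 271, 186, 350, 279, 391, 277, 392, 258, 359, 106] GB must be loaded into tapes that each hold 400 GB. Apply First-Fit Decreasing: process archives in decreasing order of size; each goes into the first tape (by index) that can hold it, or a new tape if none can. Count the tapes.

Sorted descending: 392, 391, 377, 359, 350, 279, 277, 271, 258, 186, 106.
tape 1: place 392 GB, 8 GB left
tape 2: place 391 GB, 9 GB left
tape 3: place 377 GB, 23 GB left
tape 4: place 359 GB, 41 GB left
tape 5: place 350 GB, 50 GB left
tape 6: place 279 GB, 121 GB left
tape 7: place 277 GB, 123 GB left
tape 8: place 271 GB, 129 GB left
tape 9: place 258 GB, 142 GB left
tape 10: place 186 GB, 214 GB left
tape 6: place 106 GB, 15 GB left

10 tapes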